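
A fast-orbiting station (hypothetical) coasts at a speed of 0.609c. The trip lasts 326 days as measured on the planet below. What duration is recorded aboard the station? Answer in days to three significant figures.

τ = 259 days

γ = 1/√(1 − 0.609²) = 1/√0.6291 = 1.261
The interval measured on the planet below is the dilated one; the clock aboard the station measures the proper time τ = Δt/γ = 326/1.261 days.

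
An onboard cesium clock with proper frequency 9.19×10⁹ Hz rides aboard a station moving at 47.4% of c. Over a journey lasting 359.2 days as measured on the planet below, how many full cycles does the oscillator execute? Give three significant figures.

β = 0.474; γ = 1/√(1 − 0.474²) = 1/√0.7753 = 1.136
The oscillator's own cycle count is N = f × τ where τ is the proper time aboard the station. τ = Δt/γ = 359.2/1.136 = 316.3 days = 2.733×10⁷ s.
N = 9.19×10⁹ × 2.733×10⁷ = 2.511×10¹⁷.

N = 2.51×10¹⁷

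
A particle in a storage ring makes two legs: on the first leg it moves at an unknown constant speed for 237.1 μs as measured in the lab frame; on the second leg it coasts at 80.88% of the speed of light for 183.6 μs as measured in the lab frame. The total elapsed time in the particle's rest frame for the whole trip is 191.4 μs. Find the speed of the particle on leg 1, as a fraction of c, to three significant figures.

Leg 1: speed unknown; τ_1 = 237.1/γ_1.
Leg 2: β = 0.8088; γ = 1/√(1 − 0.8088²) = 1/√0.3458 = 1.700; τ_2 = 183.6/1.700 = 108.0 μs.
Total proper time: τ_1 + 108.0 = 191.4, so τ_1 = 191.4 − 108.0 = 83.43 μs.
γ_1 = 237.1/83.43 = 2.842; β = √(1 − 1/γ²) = √0.8762.

β = 0.936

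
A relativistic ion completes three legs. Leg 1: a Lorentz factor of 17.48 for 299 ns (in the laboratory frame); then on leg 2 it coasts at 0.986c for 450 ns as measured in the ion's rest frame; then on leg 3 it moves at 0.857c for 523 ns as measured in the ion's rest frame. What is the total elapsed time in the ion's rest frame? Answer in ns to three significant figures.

τ = 990 ns

Leg 1: γ = 17.48; τ_1 = 299/17.48 = 17.11 ns.
Leg 2: 450 ns is already measured in the ion's rest frame.
Leg 3: 523 ns is already measured in the ion's rest frame.
Total: 17.11 + 450.0 + 523.0 ns.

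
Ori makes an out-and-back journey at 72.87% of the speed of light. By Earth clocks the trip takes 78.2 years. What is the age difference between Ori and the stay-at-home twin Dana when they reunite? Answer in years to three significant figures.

Δt − τ = 24.6 years

β = 0.7287; γ = 1/√(1 − 0.7287²) = 1/√0.4690 = 1.460
Ori's elapsed proper time: τ = 78.2/1.460 = 53.55 years.
Age gap = Δt − τ = 78.2 − 53.55 years.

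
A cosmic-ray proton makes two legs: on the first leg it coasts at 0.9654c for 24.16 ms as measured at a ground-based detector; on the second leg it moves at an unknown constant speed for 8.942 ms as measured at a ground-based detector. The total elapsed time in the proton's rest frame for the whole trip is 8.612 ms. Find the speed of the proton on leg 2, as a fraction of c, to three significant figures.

Leg 1: γ = 1/√(1 − 0.9654²) = 1/√0.06800 = 3.835; τ_1 = 24.16/3.835 = 6.300 ms.
Leg 2: speed unknown; τ_2 = 8.942/γ_2.
Total proper time: 6.300 + τ_2 = 8.612, so τ_2 = 8.612 − 6.300 = 2.312 ms.
γ_2 = 8.942/2.312 = 3.868; β = √(1 − 1/γ²) = √0.9332.

β = 0.966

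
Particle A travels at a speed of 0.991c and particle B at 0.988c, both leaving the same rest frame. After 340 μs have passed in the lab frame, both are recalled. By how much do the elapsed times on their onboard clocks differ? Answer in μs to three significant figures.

A: γ = 1/√(1 − 0.991²) = 1/√0.01792 = 7.470; τ_A = 340/7.470 = 45.51 μs.
B: γ = 1/√(1 − 0.988²) = 1/√0.02386 = 6.474; τ_B = 340/6.474 = 52.51 μs.

|τ_A − τ_B| = 7.00 μs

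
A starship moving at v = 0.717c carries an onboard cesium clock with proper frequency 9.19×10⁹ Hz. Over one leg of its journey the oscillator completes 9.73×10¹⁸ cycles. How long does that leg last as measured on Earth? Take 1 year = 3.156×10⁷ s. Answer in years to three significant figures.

γ = 1/√(1 − 0.717²) = 1/√0.4859 = 1.435
Proper time for N cycles: τ = N/f = 9.73×10¹⁸/(9.19×10⁹) = 1.059×10⁹ s = 33.55 years.
Lab-frame duration Δt = γτ = 1.435 × 33.55 = 48.13 years.

Δt = 48.1 years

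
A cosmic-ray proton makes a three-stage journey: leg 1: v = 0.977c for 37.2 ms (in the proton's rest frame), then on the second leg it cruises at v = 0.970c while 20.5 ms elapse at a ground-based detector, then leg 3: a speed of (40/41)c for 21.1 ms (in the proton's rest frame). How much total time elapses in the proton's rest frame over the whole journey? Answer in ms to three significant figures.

τ = 63.3 ms

Leg 1: 37.2 ms is already measured in the proton's rest frame.
Leg 2: γ = 1/√(1 − 0.970²) = 1/√0.05910 = 4.113; τ_2 = 20.5/4.113 = 4.984 ms.
Leg 3: 21.1 ms is already measured in the proton's rest frame.
Total: 37.20 + 4.984 + 21.10 ms.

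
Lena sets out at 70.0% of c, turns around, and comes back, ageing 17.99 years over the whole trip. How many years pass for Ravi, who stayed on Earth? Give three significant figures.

β = 0.700; γ = 1/√(1 − 0.700²) = 1/√0.5100 = 1.400
Earth-frame duration is the dilated interval: Δt = γτ = 1.400 × 17.99 years.

Δt = 25.2 years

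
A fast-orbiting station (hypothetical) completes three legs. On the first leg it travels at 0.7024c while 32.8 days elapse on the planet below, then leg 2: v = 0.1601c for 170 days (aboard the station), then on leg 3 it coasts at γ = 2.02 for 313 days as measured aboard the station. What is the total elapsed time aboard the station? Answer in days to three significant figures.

τ = 506 days

Leg 1: γ = 1/√(1 − 0.7024²) = 1/√0.5066 = 1.405; τ_1 = 32.8/1.405 = 23.35 days.
Leg 2: 170 days is already measured aboard the station.
Leg 3: 313 days is already measured aboard the station.
Total: 23.35 + 170.0 + 313.0 days.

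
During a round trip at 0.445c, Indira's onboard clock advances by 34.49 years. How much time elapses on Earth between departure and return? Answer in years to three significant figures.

γ = 1/√(1 − 0.445²) = 1/√0.8020 = 1.117
Earth-frame duration is the dilated interval: Δt = γτ = 1.117 × 34.49 years.

Δt = 38.5 years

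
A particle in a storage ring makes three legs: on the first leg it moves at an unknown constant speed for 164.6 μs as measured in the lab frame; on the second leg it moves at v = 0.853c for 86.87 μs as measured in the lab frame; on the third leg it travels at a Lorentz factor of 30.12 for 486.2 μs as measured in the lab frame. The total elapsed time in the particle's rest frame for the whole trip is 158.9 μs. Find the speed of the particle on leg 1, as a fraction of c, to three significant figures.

β = 0.806

Leg 1: speed unknown; τ_1 = 164.6/γ_1.
Leg 2: γ = 1/√(1 − 0.853²) = 1/√0.2724 = 1.916; τ_2 = 86.87/1.916 = 45.34 μs.
Leg 3: γ = 30.12; τ_3 = 486.2/30.12 = 16.14 μs.
Total proper time: τ_1 + 45.34 + 16.14 = 158.9, so τ_1 = 158.9 − 61.48 = 97.42 μs.
γ_1 = 164.6/97.42 = 1.690; β = √(1 − 1/γ²) = √0.6497.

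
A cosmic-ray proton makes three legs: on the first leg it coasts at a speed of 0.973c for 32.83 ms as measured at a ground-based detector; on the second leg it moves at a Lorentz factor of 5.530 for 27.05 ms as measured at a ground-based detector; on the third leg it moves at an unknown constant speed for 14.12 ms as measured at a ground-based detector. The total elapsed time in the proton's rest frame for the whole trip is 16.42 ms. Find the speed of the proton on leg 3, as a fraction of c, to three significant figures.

Leg 1: γ = 1/√(1 − 0.973²) = 1/√0.05327 = 4.333; τ_1 = 32.83/4.333 = 7.577 ms.
Leg 2: γ = 5.530; τ_2 = 27.05/5.530 = 4.892 ms.
Leg 3: speed unknown; τ_3 = 14.12/γ_3.
Total proper time: 7.577 + 4.892 + τ_3 = 16.42, so τ_3 = 16.42 − 12.47 = 3.951 ms.
γ_3 = 14.12/3.951 = 3.574; β = √(1 − 1/γ²) = √0.9217.

β = 0.960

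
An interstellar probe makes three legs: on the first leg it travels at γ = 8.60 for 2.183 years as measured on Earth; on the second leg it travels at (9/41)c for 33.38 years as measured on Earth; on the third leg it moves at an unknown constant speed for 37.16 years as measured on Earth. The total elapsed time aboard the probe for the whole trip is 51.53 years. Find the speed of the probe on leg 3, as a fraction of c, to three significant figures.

β = 0.864

Leg 1: γ = 8.60; τ_1 = 2.183/8.600 = 0.2538 years.
Leg 2: γ = 1/√(1 − (9/41)²) = 41/40 = 1.025; τ_2 = 33.38/1.025 = 32.57 years.
Leg 3: speed unknown; τ_3 = 37.16/γ_3.
Total proper time: 0.2538 + 32.57 + τ_3 = 51.53, so τ_3 = 51.53 − 32.82 = 18.71 years.
γ_3 = 37.16/18.71 = 1.986; β = √(1 − 1/γ²) = √0.7465.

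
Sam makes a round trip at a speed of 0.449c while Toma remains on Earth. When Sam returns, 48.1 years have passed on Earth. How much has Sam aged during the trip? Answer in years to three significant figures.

τ = 43.0 years

γ = 1/√(1 − 0.449²) = 1/√0.7984 = 1.119
Sam's clock measures proper time along the trip: τ = Δt/γ = 48.1/1.119 years.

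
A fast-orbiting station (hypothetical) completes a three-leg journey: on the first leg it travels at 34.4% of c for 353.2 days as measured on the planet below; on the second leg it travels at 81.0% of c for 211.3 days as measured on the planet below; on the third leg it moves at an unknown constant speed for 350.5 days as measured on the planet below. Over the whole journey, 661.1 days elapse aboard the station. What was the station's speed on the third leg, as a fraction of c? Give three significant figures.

β = 0.810

Leg 1: β = 0.344; γ = 1/√(1 − 0.344²) = 1/√0.8817 = 1.065; τ_1 = 353.2/1.065 = 331.6 days.
Leg 2: β = 0.810; γ = 1/√(1 − 0.810²) = 1/√0.3439 = 1.705; τ_2 = 211.3/1.705 = 123.9 days.
Leg 3: speed unknown; τ_3 = 350.5/γ_3.
Total proper time: 331.6 + 123.9 + τ_3 = 661.1, so τ_3 = 661.1 − 455.6 = 205.5 days.
γ_3 = 350.5/205.5 = 1.705; β = √(1 − 1/γ²) = √0.6561.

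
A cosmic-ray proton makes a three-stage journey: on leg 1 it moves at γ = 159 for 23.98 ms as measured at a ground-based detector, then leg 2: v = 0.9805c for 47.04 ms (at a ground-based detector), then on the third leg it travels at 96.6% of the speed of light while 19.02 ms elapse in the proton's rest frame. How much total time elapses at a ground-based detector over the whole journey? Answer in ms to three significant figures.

Δt = 145 ms

Leg 1: 23.98 ms is already measured at a ground-based detector.
Leg 2: 47.04 ms is already measured at a ground-based detector.
Leg 3: β = 0.966; γ = 1/√(1 − 0.966²) = 1/√0.06684 = 3.868; Δt_3 = 3.868 × 19.02 = 73.57 ms.
Total: 23.98 + 47.04 + 73.57 ms.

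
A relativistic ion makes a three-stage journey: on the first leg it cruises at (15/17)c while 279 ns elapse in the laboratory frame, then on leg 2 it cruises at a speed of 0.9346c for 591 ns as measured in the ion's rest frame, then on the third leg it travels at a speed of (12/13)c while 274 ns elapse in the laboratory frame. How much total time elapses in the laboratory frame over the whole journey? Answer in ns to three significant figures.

Δt = 2210 ns

Leg 1: 279 ns is already measured in the laboratory frame.
Leg 2: γ = 1/√(1 − 0.9346²) = 1/√0.1265 = 2.811; Δt_2 = 2.811 × 591 = 1662 ns.
Leg 3: 274 ns is already measured in the laboratory frame.
Total: 279.0 + 1662 + 274.0 ns.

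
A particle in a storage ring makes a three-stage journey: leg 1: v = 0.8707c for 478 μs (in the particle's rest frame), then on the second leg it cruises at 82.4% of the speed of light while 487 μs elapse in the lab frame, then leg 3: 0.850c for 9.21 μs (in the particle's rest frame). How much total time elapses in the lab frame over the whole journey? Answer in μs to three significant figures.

Δt = 1480 μs

Leg 1: γ = 1/√(1 − 0.8707²) = 1/√0.2419 = 2.033; Δt_1 = 2.033 × 478 = 971.9 μs.
Leg 2: 487 μs is already measured in the lab frame.
Leg 3: γ = 1/√(1 − 0.850²) = 1/√0.2775 = 1.898; Δt_3 = 1.898 × 9.21 = 17.48 μs.
Total: 971.9 + 487.0 + 17.48 μs.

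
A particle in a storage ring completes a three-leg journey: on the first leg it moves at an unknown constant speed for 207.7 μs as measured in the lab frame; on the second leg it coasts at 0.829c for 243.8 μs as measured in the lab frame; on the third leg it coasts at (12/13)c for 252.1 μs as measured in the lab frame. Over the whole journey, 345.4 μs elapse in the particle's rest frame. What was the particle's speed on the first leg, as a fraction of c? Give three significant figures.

Leg 1: speed unknown; τ_1 = 207.7/γ_1.
Leg 2: γ = 1/√(1 − 0.829²) = 1/√0.3128 = 1.788; τ_2 = 243.8/1.788 = 136.3 μs.
Leg 3: γ = 1/√(1 − (12/13)²) = 13/5 = 2.600; τ_3 = 252.1/2.600 = 96.96 μs.
Total proper time: τ_1 + 136.3 + 96.96 = 345.4, so τ_1 = 345.4 − 233.3 = 112.1 μs.
γ_1 = 207.7/112.1 = 1.853; β = √(1 − 1/γ²) = √0.7087.

β = 0.842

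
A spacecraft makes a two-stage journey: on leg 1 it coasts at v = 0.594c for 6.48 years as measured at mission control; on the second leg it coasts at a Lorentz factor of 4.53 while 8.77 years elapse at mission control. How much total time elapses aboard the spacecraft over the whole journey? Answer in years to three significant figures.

Leg 1: γ = 1/√(1 − 0.594²) = 1/√0.6472 = 1.243; τ_1 = 6.48/1.243 = 5.213 years.
Leg 2: γ = 4.53; τ_2 = 8.77/4.530 = 1.936 years.
Total: 5.213 + 1.936 years.

τ = 7.15 years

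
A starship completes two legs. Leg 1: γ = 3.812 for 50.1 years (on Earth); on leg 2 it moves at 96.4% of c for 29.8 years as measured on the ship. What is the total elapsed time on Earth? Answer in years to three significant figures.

Leg 1: 50.1 years is already measured on Earth.
Leg 2: β = 0.964; γ = 1/√(1 − 0.964²) = 1/√0.07070 = 3.761; Δt_2 = 3.761 × 29.8 = 112.1 years.
Total: 50.10 + 112.1 years.

Δt = 162 years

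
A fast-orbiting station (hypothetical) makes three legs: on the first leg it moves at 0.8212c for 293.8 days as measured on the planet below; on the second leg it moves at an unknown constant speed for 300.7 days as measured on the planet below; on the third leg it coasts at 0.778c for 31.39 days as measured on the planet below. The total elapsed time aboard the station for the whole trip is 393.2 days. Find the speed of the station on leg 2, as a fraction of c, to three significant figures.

β = 0.729

Leg 1: γ = 1/√(1 − 0.8212²) = 1/√0.3256 = 1.752; τ_1 = 293.8/1.752 = 167.7 days.
Leg 2: speed unknown; τ_2 = 300.7/γ_2.
Leg 3: γ = 1/√(1 − 0.778²) = 1/√0.3947 = 1.592; τ_3 = 31.39/1.592 = 19.72 days.
Total proper time: 167.7 + τ_2 + 19.72 = 393.2, so τ_2 = 393.2 − 187.4 = 205.8 days.
γ_2 = 300.7/205.8 = 1.461; β = √(1 − 1/γ²) = √0.5315.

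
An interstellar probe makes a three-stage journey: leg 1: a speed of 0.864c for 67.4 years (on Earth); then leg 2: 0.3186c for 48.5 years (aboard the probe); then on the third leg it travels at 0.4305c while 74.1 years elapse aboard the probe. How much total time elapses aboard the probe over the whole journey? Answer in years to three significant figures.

τ = 157 years

Leg 1: γ = 1/√(1 − 0.864²) = 1/√0.2535 = 1.986; τ_1 = 67.4/1.986 = 33.94 years.
Leg 2: 48.5 years is already measured aboard the probe.
Leg 3: 74.1 years is already measured aboard the probe.
Total: 33.94 + 48.50 + 74.10 years.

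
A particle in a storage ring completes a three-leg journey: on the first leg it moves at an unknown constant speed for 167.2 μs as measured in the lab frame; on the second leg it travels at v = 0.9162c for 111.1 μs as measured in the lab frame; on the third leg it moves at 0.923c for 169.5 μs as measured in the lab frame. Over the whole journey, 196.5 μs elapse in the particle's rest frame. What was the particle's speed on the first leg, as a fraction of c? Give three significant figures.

Leg 1: speed unknown; τ_1 = 167.2/γ_1.
Leg 2: γ = 1/√(1 − 0.9162²) = 1/√0.1606 = 2.495; τ_2 = 111.1/2.495 = 44.52 μs.
Leg 3: γ = 1/√(1 − 0.923²) = 1/√0.1481 = 2.599; τ_3 = 169.5/2.599 = 65.22 μs.
Total proper time: τ_1 + 44.52 + 65.22 = 196.5, so τ_1 = 196.5 − 109.7 = 86.76 μs.
γ_1 = 167.2/86.76 = 1.927; β = √(1 − 1/γ²) = √0.7308.

β = 0.855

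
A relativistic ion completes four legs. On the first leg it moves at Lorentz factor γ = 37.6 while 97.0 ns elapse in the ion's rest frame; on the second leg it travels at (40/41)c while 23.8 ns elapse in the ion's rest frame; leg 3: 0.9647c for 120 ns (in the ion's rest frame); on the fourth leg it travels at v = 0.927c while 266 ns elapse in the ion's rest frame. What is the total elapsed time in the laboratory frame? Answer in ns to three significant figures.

Leg 1: γ = 37.6; Δt_1 = 37.60 × 97.0 = 3647 ns.
Leg 2: γ = 1/√(1 − (40/41)²) = 41/9 ≈ 4.556; Δt_2 = 4.556 × 23.8 = 108.4 ns.
Leg 3: γ = 1/√(1 − 0.9647²) = 1/√0.06935 = 3.797; Δt_3 = 3.797 × 120 = 455.7 ns.
Leg 4: γ = 1/√(1 − 0.927²) = 1/√0.1407 = 2.666; Δt_4 = 2.666 × 266 = 709.2 ns.
Total: 3647 + 108.4 + 455.7 + 709.2 ns.

Δt = 4920 ns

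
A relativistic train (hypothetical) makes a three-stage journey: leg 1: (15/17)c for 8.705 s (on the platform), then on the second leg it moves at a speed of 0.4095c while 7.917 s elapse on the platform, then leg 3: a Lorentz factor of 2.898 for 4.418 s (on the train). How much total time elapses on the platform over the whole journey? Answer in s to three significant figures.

Δt = 29.4 s

Leg 1: 8.705 s is already measured on the platform.
Leg 2: 7.917 s is already measured on the platform.
Leg 3: γ = 2.898; Δt_3 = 2.898 × 4.418 = 12.80 s.
Total: 8.705 + 7.917 + 12.80 s.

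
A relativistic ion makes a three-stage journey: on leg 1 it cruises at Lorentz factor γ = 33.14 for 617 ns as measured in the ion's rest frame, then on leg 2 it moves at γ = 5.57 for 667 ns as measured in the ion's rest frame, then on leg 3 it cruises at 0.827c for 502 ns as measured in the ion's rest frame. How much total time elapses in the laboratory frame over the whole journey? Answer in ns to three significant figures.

Δt = 2.51×10⁴ ns

Leg 1: γ = 33.14; Δt_1 = 33.14 × 617 = 2.045×10⁴ ns.
Leg 2: γ = 5.57; Δt_2 = 5.570 × 667 = 3715 ns.
Leg 3: γ = 1/√(1 − 0.827²) = 1/√0.3161 = 1.779; Δt_3 = 1.779 × 502 = 892.9 ns.
Total: 2.045×10⁴ + 3715 + 892.9 ns.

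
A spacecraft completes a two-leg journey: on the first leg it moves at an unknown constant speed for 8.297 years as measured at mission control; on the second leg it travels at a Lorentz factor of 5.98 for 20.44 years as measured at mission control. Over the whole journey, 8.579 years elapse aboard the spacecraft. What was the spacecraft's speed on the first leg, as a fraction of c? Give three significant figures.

Leg 1: speed unknown; τ_1 = 8.297/γ_1.
Leg 2: γ = 5.98; τ_2 = 20.44/5.980 = 3.418 years.
Total proper time: τ_1 + 3.418 = 8.579, so τ_1 = 8.579 − 3.418 = 5.161 years.
γ_1 = 8.297/5.161 = 1.608; β = √(1 − 1/γ²) = √0.6131.

β = 0.783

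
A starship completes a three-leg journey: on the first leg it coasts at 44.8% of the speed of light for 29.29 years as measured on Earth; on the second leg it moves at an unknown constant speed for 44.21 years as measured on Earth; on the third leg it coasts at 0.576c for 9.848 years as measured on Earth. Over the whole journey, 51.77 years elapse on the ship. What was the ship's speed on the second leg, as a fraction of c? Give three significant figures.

β = 0.918

Leg 1: β = 0.448; γ = 1/√(1 − 0.448²) = 1/√0.7993 = 1.119; τ_1 = 29.29/1.119 = 26.19 years.
Leg 2: speed unknown; τ_2 = 44.21/γ_2.
Leg 3: γ = 1/√(1 − 0.576²) = 1/√0.6682 = 1.223; τ_3 = 9.848/1.223 = 8.050 years.
Total proper time: 26.19 + τ_2 + 8.050 = 51.77, so τ_2 = 51.77 − 34.24 = 17.53 years.
γ_2 = 44.21/17.53 = 2.521; β = √(1 − 1/γ²) = √0.8427.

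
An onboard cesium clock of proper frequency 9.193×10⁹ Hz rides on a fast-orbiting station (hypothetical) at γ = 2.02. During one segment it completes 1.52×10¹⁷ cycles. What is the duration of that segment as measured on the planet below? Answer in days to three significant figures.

γ = 2.02
Proper time for N cycles: τ = N/f = 1.52×10¹⁷/(9.193×10⁹) = 1.653×10⁷ s = 191.4 days.
Lab-frame duration Δt = γτ = 2.020 × 191.4 = 386.6 days.

Δt = 387 days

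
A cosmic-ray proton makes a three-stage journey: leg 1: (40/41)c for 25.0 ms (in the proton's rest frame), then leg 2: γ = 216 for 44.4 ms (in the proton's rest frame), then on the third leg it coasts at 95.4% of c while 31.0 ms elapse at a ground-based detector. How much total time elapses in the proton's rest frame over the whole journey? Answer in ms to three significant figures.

Leg 1: 25.0 ms is already measured in the proton's rest frame.
Leg 2: 44.4 ms is already measured in the proton's rest frame.
Leg 3: β = 0.954; γ = 1/√(1 − 0.954²) = 1/√0.08988 = 3.335; τ_3 = 31.0/3.335 = 9.294 ms.
Total: 25.00 + 44.40 + 9.294 ms.

τ = 78.7 ms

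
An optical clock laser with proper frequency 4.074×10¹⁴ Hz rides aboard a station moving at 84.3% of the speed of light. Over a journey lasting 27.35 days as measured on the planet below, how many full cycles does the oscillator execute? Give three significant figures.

β = 0.843; γ = 1/√(1 − 0.843²) = 1/√0.2894 = 1.859
The oscillator's own cycle count is N = f × τ where τ is the proper time aboard the station. τ = Δt/γ = 27.35/1.859 = 14.71 days = 1.271×10⁶ s.
N = 4.074×10¹⁴ × 1.271×10⁶ = 5.179×10²⁰.

N = 5.18×10²⁰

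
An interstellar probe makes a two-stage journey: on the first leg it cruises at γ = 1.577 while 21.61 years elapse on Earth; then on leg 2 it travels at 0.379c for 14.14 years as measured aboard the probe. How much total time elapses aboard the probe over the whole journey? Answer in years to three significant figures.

τ = 27.8 years

Leg 1: γ = 1.577; τ_1 = 21.61/1.577 = 13.70 years.
Leg 2: 14.14 years is already measured aboard the probe.
Total: 13.70 + 14.14 years.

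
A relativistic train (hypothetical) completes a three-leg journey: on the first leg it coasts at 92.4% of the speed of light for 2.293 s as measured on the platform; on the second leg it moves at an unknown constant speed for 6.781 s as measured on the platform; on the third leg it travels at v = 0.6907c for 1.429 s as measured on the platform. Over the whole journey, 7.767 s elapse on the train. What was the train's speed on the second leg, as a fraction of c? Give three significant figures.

β = 0.504

Leg 1: β = 0.924; γ = 1/√(1 − 0.924²) = 1/√0.1462 = 2.615; τ_1 = 2.293/2.615 = 0.8768 s.
Leg 2: speed unknown; τ_2 = 6.781/γ_2.
Leg 3: γ = 1/√(1 − 0.6907²) = 1/√0.5229 = 1.383; τ_3 = 1.429/1.383 = 1.033 s.
Total proper time: 0.8768 + τ_2 + 1.033 = 7.767, so τ_2 = 7.767 − 1.910 = 5.857 s.
γ_2 = 6.781/5.857 = 1.158; β = √(1 − 1/γ²) = √0.2540.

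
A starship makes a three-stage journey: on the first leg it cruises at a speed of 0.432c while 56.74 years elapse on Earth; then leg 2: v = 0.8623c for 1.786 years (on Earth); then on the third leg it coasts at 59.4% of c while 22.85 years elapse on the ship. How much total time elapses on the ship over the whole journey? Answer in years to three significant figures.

Leg 1: γ = 1/√(1 − 0.432²) = 1/√0.8134 = 1.109; τ_1 = 56.74/1.109 = 51.17 years.
Leg 2: γ = 1/√(1 − 0.8623²) = 1/√0.2564 = 1.975; τ_2 = 1.786/1.975 = 0.9044 years.
Leg 3: 22.85 years is already measured on the ship.
Total: 51.17 + 0.9044 + 22.85 years.

τ = 74.9 years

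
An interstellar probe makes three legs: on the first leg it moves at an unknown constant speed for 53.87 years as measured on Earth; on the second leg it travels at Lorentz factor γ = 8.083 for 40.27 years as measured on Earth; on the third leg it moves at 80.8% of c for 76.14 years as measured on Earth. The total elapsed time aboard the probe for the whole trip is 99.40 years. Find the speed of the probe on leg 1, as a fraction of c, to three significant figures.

β = 0.392

Leg 1: speed unknown; τ_1 = 53.87/γ_1.
Leg 2: γ = 8.083; τ_2 = 40.27/8.083 = 4.982 years.
Leg 3: β = 0.808; γ = 1/√(1 − 0.808²) = 1/√0.3471 = 1.697; τ_3 = 76.14/1.697 = 44.86 years.
Total proper time: τ_1 + 4.982 + 44.86 = 99.40, so τ_1 = 99.40 − 49.84 = 49.56 years.
γ_1 = 53.87/49.56 = 1.087; β = √(1 − 1/γ²) = √0.1537.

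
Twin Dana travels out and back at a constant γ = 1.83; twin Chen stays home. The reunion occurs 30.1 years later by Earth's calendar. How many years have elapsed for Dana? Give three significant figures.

γ = 1.83
Dana's clock measures proper time along the trip: τ = Δt/γ = 30.1/1.830 years.

τ = 16.4 years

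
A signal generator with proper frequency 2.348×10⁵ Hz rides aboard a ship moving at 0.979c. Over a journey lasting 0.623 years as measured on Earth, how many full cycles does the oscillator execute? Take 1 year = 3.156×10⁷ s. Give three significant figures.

N = 9.41×10¹¹

γ = 1/√(1 − 0.979²) = 1/√0.04156 = 4.905
The oscillator's own cycle count is N = f × τ where τ is the proper time on the ship. τ = Δt/γ = 0.623/4.905 = 0.1270 years = 4.008×10⁶ s.
N = 2.348×10⁵ × 4.008×10⁶ = 9.411×10¹¹.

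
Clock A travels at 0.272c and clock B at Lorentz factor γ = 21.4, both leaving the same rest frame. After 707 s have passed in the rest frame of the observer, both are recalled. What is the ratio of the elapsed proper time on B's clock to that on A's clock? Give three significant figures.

τ_B/τ_A = 0.0486

A: γ = 1/√(1 − 0.272²) = 1/√0.9260 = 1.039. B: γ = 21.4.
τ_A/τ_B = γ_B/γ_A = 21.40/1.039 = 20.59, so τ_B/τ_A = 0.04856.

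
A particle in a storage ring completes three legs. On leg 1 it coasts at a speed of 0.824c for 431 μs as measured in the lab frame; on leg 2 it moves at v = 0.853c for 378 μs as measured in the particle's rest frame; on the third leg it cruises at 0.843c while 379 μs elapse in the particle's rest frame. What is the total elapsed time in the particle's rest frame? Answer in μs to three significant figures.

τ = 1000 μs

Leg 1: γ = 1/√(1 − 0.824²) = 1/√0.3210 = 1.765; τ_1 = 431/1.765 = 244.2 μs.
Leg 2: 378 μs is already measured in the particle's rest frame.
Leg 3: 379 μs is already measured in the particle's rest frame.
Total: 244.2 + 378.0 + 379.0 μs.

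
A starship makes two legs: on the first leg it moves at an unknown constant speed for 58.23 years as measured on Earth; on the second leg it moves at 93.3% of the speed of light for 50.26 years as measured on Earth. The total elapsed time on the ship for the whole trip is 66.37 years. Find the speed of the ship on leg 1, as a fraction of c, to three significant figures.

β = 0.559

Leg 1: speed unknown; τ_1 = 58.23/γ_1.
Leg 2: β = 0.933; γ = 1/√(1 − 0.933²) = 1/√0.1295 = 2.779; τ_2 = 50.26/2.779 = 18.09 years.
Total proper time: τ_1 + 18.09 = 66.37, so τ_1 = 66.37 − 18.09 = 48.28 years.
γ_1 = 58.23/48.28 = 1.206; β = √(1 − 1/γ²) = √0.3125.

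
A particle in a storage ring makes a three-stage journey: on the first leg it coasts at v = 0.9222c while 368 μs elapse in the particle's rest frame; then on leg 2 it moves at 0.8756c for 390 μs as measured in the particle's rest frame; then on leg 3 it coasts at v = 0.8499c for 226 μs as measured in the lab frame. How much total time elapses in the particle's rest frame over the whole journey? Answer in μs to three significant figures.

Leg 1: 368 μs is already measured in the particle's rest frame.
Leg 2: 390 μs is already measured in the particle's rest frame.
Leg 3: γ = 1/√(1 − 0.8499²) = 1/√0.2777 = 1.898; τ_3 = 226/1.898 = 119.1 μs.
Total: 368.0 + 390.0 + 119.1 μs.

τ = 877 μs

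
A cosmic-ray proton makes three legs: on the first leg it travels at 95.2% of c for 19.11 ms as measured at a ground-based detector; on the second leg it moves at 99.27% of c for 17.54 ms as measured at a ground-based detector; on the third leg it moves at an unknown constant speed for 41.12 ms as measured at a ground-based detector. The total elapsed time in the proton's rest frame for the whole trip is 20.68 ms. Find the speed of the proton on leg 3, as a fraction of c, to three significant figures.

β = 0.951

Leg 1: β = 0.952; γ = 1/√(1 − 0.952²) = 1/√0.09370 = 3.267; τ_1 = 19.11/3.267 = 5.850 ms.
Leg 2: β = 0.9927; γ = 1/√(1 − 0.9927²) = 1/√0.01455 = 8.291; τ_2 = 17.54/8.291 = 2.115 ms.
Leg 3: speed unknown; τ_3 = 41.12/γ_3.
Total proper time: 5.850 + 2.115 + τ_3 = 20.68, so τ_3 = 20.68 − 7.965 = 12.71 ms.
γ_3 = 41.12/12.71 = 3.234; β = √(1 − 1/γ²) = √0.9044.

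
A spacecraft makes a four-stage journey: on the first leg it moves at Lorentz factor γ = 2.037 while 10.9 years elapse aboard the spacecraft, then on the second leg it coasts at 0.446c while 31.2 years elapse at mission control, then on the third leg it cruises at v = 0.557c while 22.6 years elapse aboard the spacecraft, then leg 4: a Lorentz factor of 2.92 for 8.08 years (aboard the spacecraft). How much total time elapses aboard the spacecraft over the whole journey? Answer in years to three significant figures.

Leg 1: 10.9 years is already measured aboard the spacecraft.
Leg 2: γ = 1/√(1 − 0.446²) = 1/√0.8011 = 1.117; τ_2 = 31.2/1.117 = 27.93 years.
Leg 3: 22.6 years is already measured aboard the spacecraft.
Leg 4: 8.08 years is already measured aboard the spacecraft.
Total: 10.90 + 27.93 + 22.60 + 8.080 years.

τ = 69.5 years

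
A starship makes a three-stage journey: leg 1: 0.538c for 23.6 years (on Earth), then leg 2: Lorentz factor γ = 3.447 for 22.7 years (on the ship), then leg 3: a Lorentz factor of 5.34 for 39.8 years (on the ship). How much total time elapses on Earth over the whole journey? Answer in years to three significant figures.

Δt = 314 years

Leg 1: 23.6 years is already measured on Earth.
Leg 2: γ = 3.447; Δt_2 = 3.447 × 22.7 = 78.25 years.
Leg 3: γ = 5.34; Δt_3 = 5.340 × 39.8 = 212.5 years.
Total: 23.60 + 78.25 + 212.5 years.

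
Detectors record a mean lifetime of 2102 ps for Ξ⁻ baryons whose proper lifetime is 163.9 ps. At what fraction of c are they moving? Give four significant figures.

v = 0.9970c

γ = Δt/τ₀ = 2102/163.9 = 12.82
β = √(1 − 1/γ²) = √(1 − 0.006080) = √0.9939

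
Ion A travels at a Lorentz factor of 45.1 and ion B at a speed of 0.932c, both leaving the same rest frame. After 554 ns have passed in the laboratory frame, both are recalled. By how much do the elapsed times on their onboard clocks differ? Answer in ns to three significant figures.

|τ_A − τ_B| = 189 ns

A: γ = 45.1; τ_A = 554/45.10 = 12.28 ns.
B: γ = 1/√(1 − 0.932²) = 1/√0.1314 = 2.759; τ_B = 554/2.759 = 200.8 ns.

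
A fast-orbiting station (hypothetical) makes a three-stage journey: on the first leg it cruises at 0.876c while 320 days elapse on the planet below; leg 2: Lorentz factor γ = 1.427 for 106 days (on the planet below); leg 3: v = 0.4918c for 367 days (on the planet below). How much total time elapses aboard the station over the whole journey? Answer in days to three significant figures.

Leg 1: γ = 1/√(1 − 0.876²) = 1/√0.2326 = 2.073; τ_1 = 320/2.073 = 154.3 days.
Leg 2: γ = 1.427; τ_2 = 106/1.427 = 74.28 days.
Leg 3: γ = 1/√(1 − 0.4918²) = 1/√0.7581 = 1.148; τ_3 = 367/1.148 = 319.5 days.
Total: 154.3 + 74.28 + 319.5 days.

τ = 548 days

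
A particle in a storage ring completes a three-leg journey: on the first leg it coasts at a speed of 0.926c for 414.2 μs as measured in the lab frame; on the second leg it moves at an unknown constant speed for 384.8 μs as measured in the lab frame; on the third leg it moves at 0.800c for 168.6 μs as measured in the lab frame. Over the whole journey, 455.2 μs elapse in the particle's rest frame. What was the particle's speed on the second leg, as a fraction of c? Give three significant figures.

Leg 1: γ = 1/√(1 − 0.926²) = 1/√0.1425 = 2.649; τ_1 = 414.2/2.649 = 156.4 μs.
Leg 2: speed unknown; τ_2 = 384.8/γ_2.
Leg 3: γ = 1/√(1 − 0.800²) = 5/3 ≈ 1.667; τ_3 = 168.6/1.667 = 101.2 μs.
Total proper time: 156.4 + τ_2 + 101.2 = 455.2, so τ_2 = 455.2 − 257.5 = 197.7 μs.
γ_2 = 384.8/197.7 = 1.947; β = √(1 − 1/γ²) = √0.7361.

β = 0.858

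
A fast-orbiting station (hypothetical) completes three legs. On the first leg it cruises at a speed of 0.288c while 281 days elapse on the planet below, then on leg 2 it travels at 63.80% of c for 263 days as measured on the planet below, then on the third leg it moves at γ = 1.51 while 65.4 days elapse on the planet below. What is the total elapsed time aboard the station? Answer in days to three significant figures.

τ = 515 days

Leg 1: γ = 1/√(1 − 0.288²) = 1/√0.9171 = 1.044; τ_1 = 281/1.044 = 269.1 days.
Leg 2: β = 0.6380; γ = 1/√(1 − 0.6380²) = 1/√0.5930 = 1.299; τ_2 = 263/1.299 = 202.5 days.
Leg 3: γ = 1.51; τ_3 = 65.4/1.510 = 43.31 days.
Total: 269.1 + 202.5 + 43.31 days.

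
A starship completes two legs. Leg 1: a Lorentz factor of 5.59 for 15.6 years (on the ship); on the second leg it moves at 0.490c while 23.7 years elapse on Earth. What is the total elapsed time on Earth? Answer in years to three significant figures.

Δt = 111 years

Leg 1: γ = 5.59; Δt_1 = 5.590 × 15.6 = 87.20 years.
Leg 2: 23.7 years is already measured on Earth.
Total: 87.20 + 23.70 years.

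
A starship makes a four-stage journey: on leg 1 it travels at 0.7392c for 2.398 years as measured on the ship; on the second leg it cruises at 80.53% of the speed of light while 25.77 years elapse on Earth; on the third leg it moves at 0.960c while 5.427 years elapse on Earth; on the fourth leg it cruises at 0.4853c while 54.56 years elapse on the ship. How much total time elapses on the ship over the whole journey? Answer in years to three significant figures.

Leg 1: 2.398 years is already measured on the ship.
Leg 2: β = 0.8053; γ = 1/√(1 − 0.8053²) = 1/√0.3515 = 1.687; τ_2 = 25.77/1.687 = 15.28 years.
Leg 3: γ = 1/√(1 − 0.960²) = 25/7 ≈ 3.571; τ_3 = 5.427/3.571 = 1.520 years.
Leg 4: 54.56 years is already measured on the ship.
Total: 2.398 + 15.28 + 1.520 + 54.56 years.

τ = 73.8 years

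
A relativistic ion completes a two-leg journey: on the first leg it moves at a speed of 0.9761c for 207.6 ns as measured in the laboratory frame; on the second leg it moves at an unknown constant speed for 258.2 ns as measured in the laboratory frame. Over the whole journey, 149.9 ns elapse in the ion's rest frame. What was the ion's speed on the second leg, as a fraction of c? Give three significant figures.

Leg 1: γ = 1/√(1 − 0.9761²) = 1/√0.04723 = 4.601; τ_1 = 207.6/4.601 = 45.12 ns.
Leg 2: speed unknown; τ_2 = 258.2/γ_2.
Total proper time: 45.12 + τ_2 = 149.9, so τ_2 = 149.9 − 45.12 = 104.8 ns.
γ_2 = 258.2/104.8 = 2.464; β = √(1 − 1/γ²) = √0.8353.

β = 0.914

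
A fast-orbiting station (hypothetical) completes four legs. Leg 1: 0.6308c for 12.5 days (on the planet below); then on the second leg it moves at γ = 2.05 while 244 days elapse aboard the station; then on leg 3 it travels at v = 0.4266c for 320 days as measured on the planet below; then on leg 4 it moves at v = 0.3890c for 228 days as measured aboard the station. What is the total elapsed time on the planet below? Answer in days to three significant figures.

Δt = 1080 days

Leg 1: 12.5 days is already measured on the planet below.
Leg 2: γ = 2.05; Δt_2 = 2.050 × 244 = 500.2 days.
Leg 3: 320 days is already measured on the planet below.
Leg 4: γ = 1/√(1 − 0.3890²) = 1/√0.8487 = 1.085; Δt_4 = 1.085 × 228 = 247.5 days.
Total: 12.50 + 500.2 + 320.0 + 247.5 days.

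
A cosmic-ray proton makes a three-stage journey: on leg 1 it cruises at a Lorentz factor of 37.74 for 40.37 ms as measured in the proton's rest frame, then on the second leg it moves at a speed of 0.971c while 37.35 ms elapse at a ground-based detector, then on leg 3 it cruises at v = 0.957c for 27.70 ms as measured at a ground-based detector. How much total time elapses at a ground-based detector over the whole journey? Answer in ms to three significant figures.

Δt = 1590 ms

Leg 1: γ = 37.74; Δt_1 = 37.74 × 40.37 = 1524 ms.
Leg 2: 37.35 ms is already measured at a ground-based detector.
Leg 3: 27.70 ms is already measured at a ground-based detector.
Total: 1524 + 37.35 + 27.70 ms.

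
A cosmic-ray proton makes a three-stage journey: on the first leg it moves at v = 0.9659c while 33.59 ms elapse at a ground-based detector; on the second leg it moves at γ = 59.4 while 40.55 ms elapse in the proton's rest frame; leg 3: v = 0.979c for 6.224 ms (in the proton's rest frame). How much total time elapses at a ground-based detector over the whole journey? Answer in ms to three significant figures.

Leg 1: 33.59 ms is already measured at a ground-based detector.
Leg 2: γ = 59.4; Δt_2 = 59.40 × 40.55 = 2409 ms.
Leg 3: γ = 1/√(1 − 0.979²) = 1/√0.04156 = 4.905; Δt_3 = 4.905 × 6.224 = 30.53 ms.
Total: 33.59 + 2409 + 30.53 ms.

Δt = 2470 ms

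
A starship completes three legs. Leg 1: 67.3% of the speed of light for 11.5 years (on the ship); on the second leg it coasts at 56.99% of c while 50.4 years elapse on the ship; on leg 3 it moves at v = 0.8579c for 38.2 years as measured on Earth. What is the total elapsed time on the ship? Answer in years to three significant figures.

τ = 81.5 years

Leg 1: 11.5 years is already measured on the ship.
Leg 2: 50.4 years is already measured on the ship.
Leg 3: γ = 1/√(1 − 0.8579²) = 1/√0.2640 = 1.946; τ_3 = 38.2/1.946 = 19.63 years.
Total: 11.50 + 50.40 + 19.63 years.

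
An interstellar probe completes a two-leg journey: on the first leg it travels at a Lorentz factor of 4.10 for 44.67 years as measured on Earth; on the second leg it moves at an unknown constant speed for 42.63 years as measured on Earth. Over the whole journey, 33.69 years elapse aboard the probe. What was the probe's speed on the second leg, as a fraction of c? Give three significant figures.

β = 0.845

Leg 1: γ = 4.10; τ_1 = 44.67/4.100 = 10.90 years.
Leg 2: speed unknown; τ_2 = 42.63/γ_2.
Total proper time: 10.90 + τ_2 = 33.69, so τ_2 = 33.69 − 10.90 = 22.79 years.
γ_2 = 42.63/22.79 = 1.870; β = √(1 − 1/γ²) = √0.7141.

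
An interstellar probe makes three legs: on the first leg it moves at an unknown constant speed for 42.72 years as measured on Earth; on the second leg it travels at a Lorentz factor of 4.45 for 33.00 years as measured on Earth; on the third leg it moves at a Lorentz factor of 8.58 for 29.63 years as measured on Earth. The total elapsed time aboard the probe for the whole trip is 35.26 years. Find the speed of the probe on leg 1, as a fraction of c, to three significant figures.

Leg 1: speed unknown; τ_1 = 42.72/γ_1.
Leg 2: γ = 4.45; τ_2 = 33.00/4.450 = 7.416 years.
Leg 3: γ = 8.58; τ_3 = 29.63/8.580 = 3.453 years.
Total proper time: τ_1 + 7.416 + 3.453 = 35.26, so τ_1 = 35.26 − 10.87 = 24.39 years.
γ_1 = 42.72/24.39 = 1.751; β = √(1 − 1/γ²) = √0.6740.

β = 0.821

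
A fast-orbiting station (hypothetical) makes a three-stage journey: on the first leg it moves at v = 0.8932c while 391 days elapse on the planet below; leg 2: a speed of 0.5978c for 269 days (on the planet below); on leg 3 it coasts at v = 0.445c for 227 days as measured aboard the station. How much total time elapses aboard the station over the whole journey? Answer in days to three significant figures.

Leg 1: γ = 1/√(1 − 0.8932²) = 1/√0.2022 = 2.224; τ_1 = 391/2.224 = 175.8 days.
Leg 2: γ = 1/√(1 − 0.5978²) = 1/√0.6426 = 1.247; τ_2 = 269/1.247 = 215.6 days.
Leg 3: 227 days is already measured aboard the station.
Total: 175.8 + 215.6 + 227.0 days.

τ = 618 days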